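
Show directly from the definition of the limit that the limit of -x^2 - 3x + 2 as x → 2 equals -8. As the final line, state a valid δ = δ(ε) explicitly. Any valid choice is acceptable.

Let ε > 0 be given. We want δ > 0 such that 0 < |x − 2| < δ implies |(-x^2 - 3x + 2) + 8| < ε.
(-x^2 - 3x + 2) + 8 = -x^2 - 3x + 10 = (x − 2)(-x - 5).
So |(-x^2 - 3x + 2) + 8| = |x − 2|·|-x - 5|.
Assume first that |x − 2| < 1, so |x| < 3. Then |-x - 5| ≤ 3 + 5 = 8.
Hence |(-x^2 - 3x + 2) + 8| ≤ 8|x − 2| < ε provided |x − 2| < ε/8.
Choosing δ = min(1, ε/8) ensures both conditions, hence |(-x^2 - 3x + 2) + 8| < ε.

δ = min(1, ε/8)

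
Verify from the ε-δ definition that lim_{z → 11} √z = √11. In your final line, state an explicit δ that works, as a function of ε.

Let ε > 0 be given. We want δ > 0 such that 0 < |z − 11| < δ implies |√z − √11| < ε.
Rationalise: √z − √11 = (z − 11)/(√z + √11), so |√z − √11| = |z − 11|/(√z + √11).
Restrict δ ≤ 11 so that |z − 11| < 11 forces z > 0, and then √z + √11 > √11.
Hence |√z − √11| < |z − 11|/√11, which is < ε once |z − 11| < √11·ε.
Take δ = min(11, √11·ε). If 0 < |z − 11| < δ then z > 0 and |√z − √11| < |z − 11|/√11 < ε.

δ = min(11, √11·ε)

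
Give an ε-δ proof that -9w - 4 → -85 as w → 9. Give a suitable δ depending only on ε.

Suppose ε > 0. We need δ > 0 so that 0 < |w − 9| < δ implies |(-9w - 4) + 85| < ε.
Since (-9w - 4) + 85 = -9(w − 9), we have |(-9w - 4) + 85| = 9|w − 9|.
Thus it suffices that |w − 9| < ε/9.
Take δ = ε/9. If 0 < |w − 9| < δ then |(-9w - 4) + 85| = 9|w − 9| < 9·(ε/9) = ε.

δ = ε/9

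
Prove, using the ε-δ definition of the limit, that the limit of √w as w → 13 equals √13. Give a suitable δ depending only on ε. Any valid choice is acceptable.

δ = min(13, √13·ε)

Fix ε > 0. We want δ > 0 such that 0 < |w − 13| < δ implies |√w − √13| < ε.
Rationalise: √w − √13 = (w − 13)/(√w + √13), so |√w − √13| = |w − 13|/(√w + √13).
Restrict δ ≤ 13 so that |w − 13| < 13 forces w > 0, and then √w + √13 > √13.
Hence |√w − √13| < |w − 13|/√13, which is < ε once |w − 13| < √13·ε.
Take δ = min(13, √13·ε). If 0 < |w − 13| < δ then w > 0 and |√w − √13| < |w − 13|/√13 < ε.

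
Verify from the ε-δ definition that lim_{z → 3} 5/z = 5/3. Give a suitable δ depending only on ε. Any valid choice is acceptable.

Fix ε > 0. We seek δ > 0 such that 0 < |z − 3| < δ implies |5/z − (5/3)| < ε.
|5/z − (5/3)| = 5·|3 − z|/(3·|z|) = 5|z − 3|/(3|z|).
Require δ ≤ 3/2 so that |z| > 3 − 3/2 = 3/2, hence 3|z| > 9/2.
Then |5/z − (5/3)| < 5|z − 3|/(9/2), which is < ε when |z − 3| < (9/10)ε.
Take δ = min(3/2, (9/10)ε). Then 0 < |z − 3| < δ gives both |z − 3| < 3/2 and |z − 3| < (9/10)ε, so |5/z − (5/3)| < ε.

δ = min(3/2, (9/10)ε)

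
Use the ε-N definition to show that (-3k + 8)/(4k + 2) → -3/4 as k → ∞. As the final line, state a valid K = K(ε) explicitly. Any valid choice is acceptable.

K = (19/8)/ε

Suppose ε > 0. For k ≥ 1, |(-3k + 8)/(4k + 2) + 3/4| = |38|/(4(4k + 2)) = 38/(4(4k + 2)).
Since 4k + 2 ≥ 4k for k ≥ 1, this is ≤ 38/(4·4k) = (19/8)/k.
So |(-3k + 8)/(4k + 2) + 3/4| < ε whenever k > (19/8)/ε.
Take K = (19/8)/ε. If k > K then |(-3k + 8)/(4k + 2) + 3/4| ≤ (19/8)/k < ε.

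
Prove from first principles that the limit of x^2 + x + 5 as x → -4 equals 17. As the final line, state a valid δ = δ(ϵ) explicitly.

δ = min(1, ϵ/8)

Let ϵ > 0 be given. We want δ > 0 such that 0 < |x + 4| < δ implies |(x^2 + x + 5) − 17| < ϵ.
(x^2 + x + 5) − 17 = x^2 + x - 12 = (x + 4)(x - 3).
So |(x^2 + x + 5) − 17| = |x + 4|·|x - 3|.
Assume first that |x + 4| < 1, so |x| < 5. Then |x - 3| ≤ 5 + 3 = 8.
Hence |(x^2 + x + 5) − 17| ≤ 8|x + 4| < ϵ provided |x + 4| < ϵ/8.
Choosing δ = min(1, ϵ/8) ensures both conditions, hence |(x^2 + x + 5) − 17| < ϵ.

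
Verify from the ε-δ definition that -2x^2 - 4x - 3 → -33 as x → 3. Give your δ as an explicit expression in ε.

Suppose ε > 0. We want δ > 0 such that 0 < |x − 3| < δ implies |(-2x^2 - 4x - 3) + 33| < ε.
(-2x^2 - 4x - 3) + 33 = -2x^2 - 4x + 30 = (x − 3)(-2x - 10).
So |(-2x^2 - 4x - 3) + 33| = |x − 3|·|-2x - 10|.
Assume first that |x − 3| < 1, so |x| < 4. Then |-2x - 10| ≤ 2·4 + 10 = 18.
Hence |(-2x^2 - 4x - 3) + 33| ≤ 18|x − 3| < ε provided |x − 3| < ε/18.
Take δ = min(1, ε/18). Then 0 < |x − 3| < δ gives both |x − 3| < 1 and |x − 3| < ε/18, so |(-2x^2 - 4x - 3) + 33| < ε.

δ = min(1, ε/18)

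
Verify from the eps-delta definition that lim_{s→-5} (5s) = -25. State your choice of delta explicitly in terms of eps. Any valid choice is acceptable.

delta = eps/5

Let eps > 0. We need delta > 0 so that 0 < |s + 5| < delta implies |(5s) + 25| < eps.
Since (5s) + 25 = 5(s + 5), we have |(5s) + 25| = 5|s + 5|.
Thus it suffices that |s + 5| < eps/5.
Take delta = eps/5. If 0 < |s + 5| < delta then |(5s) + 25| = 5|s + 5| < 5·(eps/5) = eps.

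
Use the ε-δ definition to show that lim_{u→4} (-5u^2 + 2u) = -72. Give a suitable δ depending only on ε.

Let ε > 0 be given. We want δ > 0 such that 0 < |u − 4| < δ implies |(-5u^2 + 2u) + 72| < ε.
(-5u^2 + 2u) + 72 = -5u^2 + 2u + 72 = (u − 4)(-5u - 18).
So |(-5u^2 + 2u) + 72| = |u − 4|·|-5u - 18|.
Assume first that |u − 4| < 1, so |u| < 5. Then |-5u - 18| ≤ 5·5 + 18 = 43.
Hence |(-5u^2 + 2u) + 72| ≤ 43|u − 4| < ε provided |u − 4| < ε/43.
Choosing δ = min(1, ε/43) ensures both conditions, hence |(-5u^2 + 2u) + 72| < ε.

δ = min(1, ε/43)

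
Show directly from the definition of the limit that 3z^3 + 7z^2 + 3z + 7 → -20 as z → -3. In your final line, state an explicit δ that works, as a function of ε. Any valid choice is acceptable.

δ = min(2, ε/94)

Suppose ε > 0. We want δ > 0 such that 0 < |z + 3| < δ implies |(3z^3 + 7z^2 + 3z + 7) + 20| < ε.
(3z^3 + 7z^2 + 3z + 7) + 20 = 3z^3 + 7z^2 + 3z + 27 = (z + 3)(3z^2 - 2z + 9).
So |(3z^3 + 7z^2 + 3z + 7) + 20| = |z + 3|·|3z^2 - 2z + 9|.
Assume first that |z + 3| < 2, so |z| < 5. Then |3z^2 - 2z + 9| ≤ 3·5^2 + 2·5 + 9 = 94.
Hence |(3z^3 + 7z^2 + 3z + 7) + 20| ≤ 94|z + 3| < ε provided |z + 3| < ε/94.
Take δ = min(2, ε/94). Then 0 < |z + 3| < δ gives both |z + 3| < 2 and |z + 3| < ε/94, so |(3z^3 + 7z^2 + 3z + 7) + 20| < ε.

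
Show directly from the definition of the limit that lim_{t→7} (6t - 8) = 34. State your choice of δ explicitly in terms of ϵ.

δ = ϵ/6

Let ϵ > 0 be given. We need δ > 0 so that 0 < |t − 7| < δ implies |(6t - 8) − 34| < ϵ.
|(6t - 8) − 34| = |6t - 42| = 6|t − 7|.
Thus it suffices that |t − 7| < ϵ/6.
Choosing δ = ϵ/6 gives |(6t - 8) − 34| = 6|t − 7| < ϵ whenever |t − 7| < δ.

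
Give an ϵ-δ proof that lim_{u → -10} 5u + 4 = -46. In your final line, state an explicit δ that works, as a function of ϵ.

δ = ϵ/5

Fix ϵ > 0. We need δ > 0 so that 0 < |u + 10| < δ implies |(5u + 4) + 46| < ϵ.
|(5u + 4) + 46| = |5u + 50| = 5|u + 10|.
Thus it suffices that |u + 10| < ϵ/5.
Choosing δ = ϵ/5 gives |(5u + 4) + 46| = 5|u + 10| < ϵ whenever |u + 10| < δ.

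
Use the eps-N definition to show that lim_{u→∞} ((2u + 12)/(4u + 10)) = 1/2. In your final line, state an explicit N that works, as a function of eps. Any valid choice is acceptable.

Let eps > 0. We seek N > 0 such that u > N implies |(2u + 12)/(4u + 10) − (1/2)| < eps.
(2u + 12)/(4u + 10) − (1/2) = (4(2u + 12) − 2(4u + 10)) / (4(4u + 10)) = 28/(4(4u + 10)).
For u > 0 we have 4u + 10 > 4u, so |(2u + 12)/(4u + 10) − (1/2)| = 28/(4(4u + 10)) < 28/(4·4u) = (7/4)/u.
Thus |(2u + 12)/(4u + 10) − (1/2)| < eps whenever u > (7/4)/eps.
Take N = (7/4)/eps. If u > N then |(2u + 12)/(4u + 10) − (1/2)| < (7/4)/u < eps.

N = (7/4)/eps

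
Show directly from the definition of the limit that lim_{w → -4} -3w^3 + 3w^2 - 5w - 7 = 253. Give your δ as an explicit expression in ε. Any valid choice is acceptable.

Let ε > 0. We want δ > 0 such that 0 < |w + 4| < δ implies |(-3w^3 + 3w^2 - 5w - 7) − 253| < ε.
(-3w^3 + 3w^2 - 5w - 7) − 253 = -3w^3 + 3w^2 - 5w - 260 = (w + 4)(-3w^2 + 15w - 65).
So |(-3w^3 + 3w^2 - 5w - 7) − 253| = |w + 4|·|-3w^2 + 15w - 65|.
Assume first that |w + 4| < 1, so |w| < 5. Then |-3w^2 + 15w - 65| ≤ 3·5^2 + 15·5 + 65 = 215.
Hence |(-3w^3 + 3w^2 - 5w - 7) − 253| ≤ 215|w + 4| < ε provided |w + 4| < ε/215.
Choosing δ = min(1, ε/215) ensures both conditions, hence |(-3w^3 + 3w^2 - 5w - 7) − 253| < ε.

δ = min(1, ε/215)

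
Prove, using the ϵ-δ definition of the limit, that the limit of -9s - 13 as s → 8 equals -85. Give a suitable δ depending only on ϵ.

δ = ϵ/9

Let ϵ > 0. We need δ > 0 so that 0 < |s − 8| < δ implies |(-9s - 13) + 85| < ϵ.
|(-9s - 13) + 85| = |-9s + 72| = 9|s − 8|.
So 9|s − 8| < ϵ exactly when |s − 8| < ϵ/9.
Take δ = ϵ/9. If 0 < |s − 8| < δ then |(-9s - 13) + 85| = 9|s − 8| < 9·(ϵ/9) = ϵ.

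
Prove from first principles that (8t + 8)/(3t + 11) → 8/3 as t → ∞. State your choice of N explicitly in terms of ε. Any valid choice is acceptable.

N = (64/9)/ε

Let ε > 0 be given. We seek N > 0 such that t > N implies |(8t + 8)/(3t + 11) − (8/3)| < ε.
(8t + 8)/(3t + 11) − (8/3) = (3(8t + 8) − 8(3t + 11)) / (3(3t + 11)) = -64/(3(3t + 11)).
For t > 0 we have 3t + 11 > 3t, so |(8t + 8)/(3t + 11) − (8/3)| = 64/(3(3t + 11)) < 64/(3·3t) = (64/9)/t.
Thus |(8t + 8)/(3t + 11) − (8/3)| < ε whenever t > (64/9)/ε.
Take N = (64/9)/ε. If t > N then |(8t + 8)/(3t + 11) − (8/3)| < (64/9)/t < ε.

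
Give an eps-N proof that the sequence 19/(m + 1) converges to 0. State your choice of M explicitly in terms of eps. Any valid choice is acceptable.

Suppose eps > 0. For m ≥ 1, |19/(m + 1) − 0| = 19/(m + 1) ≤ 19/m.
We need 19/m < eps, i.e. m > 19/eps.
Take M = 19/eps. If m > M then |19/(m + 1)| ≤ 19/m < eps.

M = 19/eps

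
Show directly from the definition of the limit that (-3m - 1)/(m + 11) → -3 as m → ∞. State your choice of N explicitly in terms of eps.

N = 32/eps

Suppose eps > 0. For m ≥ 1, |(-3m - 1)/(m + 11) + 3| = |32|/((m + 11)) = 32/((m + 11)).
Since m + 11 ≥ m for m ≥ 1, this is ≤ 32/(m) = 32/m.
So |(-3m - 1)/(m + 11) + 3| < eps whenever m > 32/eps.
Take N = 32/eps. If m > N then |(-3m - 1)/(m + 11) + 3| ≤ 32/m < eps.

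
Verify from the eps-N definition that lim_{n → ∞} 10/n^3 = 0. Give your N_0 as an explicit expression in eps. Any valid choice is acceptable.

N_0 = (10/eps)^{1/3}

Let eps > 0 be given. For n ≥ 1, |10/n^3 − 0| = 10/n^3.
10/n^3 < eps ⇔ n^3 > 10/eps ⇔ n > (10/eps)^{1/3}.
Take N_0 = (10/eps)^{1/3}. Then n > N_0 implies 10/n^3 < eps.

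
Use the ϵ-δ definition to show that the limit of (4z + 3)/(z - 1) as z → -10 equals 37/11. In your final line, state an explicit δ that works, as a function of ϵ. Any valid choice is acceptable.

δ = min(11/2, (121/14)ϵ)

Fix ϵ > 0. We want δ > 0 with 0 < |z + 10| < δ ⇒ |(4z + 3)/(z - 1) − (37/11)| < ϵ.
Combining over a common denominator, (4z + 3)/(z - 1) − (37/11) = [(4z + 3)·(-11) − (-37)·(z - 1)] / [(-11)·(z - 1)] = -7(z + 10) / ((-11)(z - 1)).
So |(4z + 3)/(z - 1) − (37/11)| = 7|z + 10| / (11·|z − 1|).
Restrict δ ≤ 11/2. Then |z + 10| < 11/2 gives |z − 1| = |(z + 10) + (-11)| ≥ 11 − 11/2 = 11/2.
Hence |(4z + 3)/(z - 1) − (37/11)| < 7|z + 10|/(11·(11/2)) = (14/121)|z + 10|, which is < ϵ once |z + 10| < (121/14)ϵ.
Take δ = min(11/2, (121/14)ϵ). Then 0 < |z + 10| < δ forces both bounds, so |(4z + 3)/(z - 1) − (37/11)| < ϵ.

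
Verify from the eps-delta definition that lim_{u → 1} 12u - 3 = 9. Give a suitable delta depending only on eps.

Let eps > 0 be given. We need delta > 0 so that 0 < |u − 1| < delta implies |(12u - 3) − 9| < eps.
Since (12u - 3) − 9 = 12(u − 1), we have |(12u - 3) − 9| = 12|u − 1|.
Thus it suffices that |u − 1| < eps/12.
Take delta = eps/12. If 0 < |u − 1| < delta then |(12u - 3) − 9| = 12|u − 1| < 12·(eps/12) = eps.

delta = eps/12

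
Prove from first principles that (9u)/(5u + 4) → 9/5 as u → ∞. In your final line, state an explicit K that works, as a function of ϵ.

Let ϵ > 0 be given. We seek K > 0 such that u > K implies |(9u)/(5u + 4) − (9/5)| < ϵ.
(9u)/(5u + 4) − (9/5) = (5(9u) − 9(5u + 4)) / (5(5u + 4)) = -36/(5(5u + 4)).
For u > 0 we have 5u + 4 > 5u, so |(9u)/(5u + 4) − (9/5)| = 36/(5(5u + 4)) < 36/(5·5u) = (36/25)/u.
Thus |(9u)/(5u + 4) − (9/5)| < ϵ whenever u > (36/25)/ϵ.
Take K = (36/25)/ϵ. If u > K then |(9u)/(5u + 4) − (9/5)| < (36/25)/u < ϵ.

K = (36/25)/ϵ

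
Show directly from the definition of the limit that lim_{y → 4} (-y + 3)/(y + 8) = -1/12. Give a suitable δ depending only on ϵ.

δ = min(6, (72/11)ϵ)

Let ϵ > 0 be given. We want δ > 0 with 0 < |y − 4| < δ ⇒ |(-y + 3)/(y + 8) + 1/12| < ϵ.
Combining over a common denominator, (-y + 3)/(y + 8) + 1/12 = [(-y + 3)·12 − (-1)·(y + 8)] / [12·(y + 8)] = -11(y − 4) / (12(y + 8)).
So |(-y + 3)/(y + 8) + 1/12| = 11|y − 4| / (12·|y + 8|).
Require δ ≤ 6, so |y + 8| ≥ |12| − |y − 4| > 12 − 6 = 6.
Hence |(-y + 3)/(y + 8) + 1/12| < 11|y − 4|/(12·6) = (11/72)|y − 4|, which is < ϵ once |y − 4| < (72/11)ϵ.
Take δ = min(6, (72/11)ϵ). Then 0 < |y − 4| < δ forces both bounds, so |(-y + 3)/(y + 8) + 1/12| < ϵ.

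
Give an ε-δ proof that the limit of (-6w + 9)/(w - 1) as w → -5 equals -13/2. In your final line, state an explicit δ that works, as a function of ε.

δ = min(3, 6ε)

Fix ε > 0. We want δ > 0 with 0 < |w + 5| < δ ⇒ |(-6w + 9)/(w - 1) + 13/2| < ε.
Combining over a common denominator, (-6w + 9)/(w - 1) + 13/2 = [(-6w + 9)·(-6) − 39·(w - 1)] / [(-6)·(w - 1)] = -3(w + 5) / ((-6)(w - 1)).
So |(-6w + 9)/(w - 1) + 13/2| = 3|w + 5| / (6·|w − 1|).
Restrict δ ≤ 3. Then |w + 5| < 3 gives |w − 1| = |(w + 5) + (-6)| ≥ 6 − 3 = 3.
Hence |(-6w + 9)/(w - 1) + 13/2| < 3|w + 5|/(6·3) = (1/6)|w + 5|, which is < ε once |w + 5| < 6ε.
Take δ = min(3, 6ε). Then 0 < |w + 5| < δ forces both bounds, so |(-6w + 9)/(w - 1) + 13/2| < ε.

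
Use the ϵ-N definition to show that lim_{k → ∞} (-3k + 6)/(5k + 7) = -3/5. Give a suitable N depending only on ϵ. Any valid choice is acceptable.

Let ϵ > 0 be given. For k ≥ 1, |(-3k + 6)/(5k + 7) + 3/5| = |51|/(5(5k + 7)) = 51/(5(5k + 7)).
Since 5k + 7 ≥ 5k for k ≥ 1, this is ≤ 51/(5·5k) = (51/25)/k.
So |(-3k + 6)/(5k + 7) + 3/5| < ϵ whenever k > (51/25)/ϵ.
Take N = (51/25)/ϵ. If k > N then |(-3k + 6)/(5k + 7) + 3/5| ≤ (51/25)/k < ϵ.

N = (51/25)/ϵ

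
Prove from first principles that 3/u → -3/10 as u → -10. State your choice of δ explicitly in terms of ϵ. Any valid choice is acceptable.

δ = min(5, (50/3)ϵ)

Let ϵ > 0. We seek δ > 0 such that 0 < |u + 10| < δ implies |3/u + 3/10| < ϵ.
|3/u + 3/10| = 3·|-10 − u|/(10·|u|) = 3|u + 10|/(10|u|).
Require δ ≤ 5 so that |u| > 10 − 5 = 5, hence 10|u| > 50.
Then |3/u + 3/10| < 3|u + 10|/50, which is < ϵ when |u + 10| < (50/3)ϵ.
Take δ = min(5, (50/3)ϵ). Then 0 < |u + 10| < δ gives both |u + 10| < 5 and |u + 10| < (50/3)ϵ, so |3/u + 3/10| < ϵ.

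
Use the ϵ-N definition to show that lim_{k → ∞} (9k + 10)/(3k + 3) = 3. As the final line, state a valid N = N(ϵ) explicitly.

N = (1/3)/ϵ

Suppose ϵ > 0. For k ≥ 1, |(9k + 10)/(3k + 3) − 3| = |3|/(3(3k + 3)) = 3/(3(3k + 3)).
Since 3k + 3 ≥ 3k for k ≥ 1, this is ≤ 3/(3·3k) = (1/3)/k.
So |(9k + 10)/(3k + 3) − 3| < ϵ whenever k > (1/3)/ϵ.
Take N = (1/3)/ϵ. If k > N then |(9k + 10)/(3k + 3) − 3| ≤ (1/3)/k < ϵ.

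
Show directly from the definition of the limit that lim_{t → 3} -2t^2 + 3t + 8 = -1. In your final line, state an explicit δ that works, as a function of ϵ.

Fix ϵ > 0. We want δ > 0 such that 0 < |t − 3| < δ implies |(-2t^2 + 3t + 8) + 1| < ϵ.
(-2t^2 + 3t + 8) + 1 = -2t^2 + 3t + 9 = (t − 3)(-2t - 3).
So |(-2t^2 + 3t + 8) + 1| = |t − 3|·|-2t - 3|.
Assume first that |t − 3| < 1, so |t| < 4. Then |-2t - 3| ≤ 2·4 + 3 = 11.
Hence |(-2t^2 + 3t + 8) + 1| ≤ 11|t − 3| < ϵ provided |t − 3| < ϵ/11.
Take δ = min(1, ϵ/11). Then 0 < |t − 3| < δ gives both |t − 3| < 1 and |t − 3| < ϵ/11, so |(-2t^2 + 3t + 8) + 1| < ϵ.

δ = min(1, ϵ/11)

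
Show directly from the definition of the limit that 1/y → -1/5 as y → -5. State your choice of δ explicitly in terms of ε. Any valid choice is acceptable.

Suppose ε > 0. We seek δ > 0 such that 0 < |y + 5| < δ implies |1/y + 1/5| < ε.
|1/y + 1/5| = |-5 − y|/(5·|y|) = |y + 5|/(5|y|).
Require δ ≤ 5/2 so that |y| > 5 − 5/2 = 5/2, hence 5|y| > 25/2.
Then |1/y + 1/5| < |y + 5|/(25/2), which is < ε when |y + 5| < (25/2)ε.
Take δ = min(5/2, (25/2)ε). Then 0 < |y + 5| < δ gives both |y + 5| < 5/2 and |y + 5| < (25/2)ε, so |1/y + 1/5| < ε.

δ = min(5/2, (25/2)ε)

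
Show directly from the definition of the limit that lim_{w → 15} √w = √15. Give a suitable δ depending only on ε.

δ = min(15, √15·ε)

Fix ε > 0. We want δ > 0 such that 0 < |w − 15| < δ implies |√w − √15| < ε.
Rationalise: √w − √15 = (w − 15)/(√w + √15), so |√w − √15| = |w − 15|/(√w + √15).
Restrict δ ≤ 15 so that |w − 15| < 15 forces w > 0, and then √w + √15 > √15.
Hence |√w − √15| < |w − 15|/√15, which is < ε once |w − 15| < √15·ε.
Take δ = min(15, √15·ε). If 0 < |w − 15| < δ then w > 0 and |√w − √15| < |w − 15|/√15 < ε.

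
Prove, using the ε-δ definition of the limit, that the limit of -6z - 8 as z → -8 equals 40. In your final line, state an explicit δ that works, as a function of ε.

Let ε > 0. We need δ > 0 so that 0 < |z + 8| < δ implies |(-6z - 8) − 40| < ε.
Since (-6z - 8) − 40 = -6(z + 8), we have |(-6z - 8) − 40| = 6|z + 8|.
So 6|z + 8| < ε exactly when |z + 8| < ε/6.
Take δ = ε/6. If 0 < |z + 8| < δ then |(-6z - 8) − 40| = 6|z + 8| < 6·(ε/6) = ε.

δ = ε/6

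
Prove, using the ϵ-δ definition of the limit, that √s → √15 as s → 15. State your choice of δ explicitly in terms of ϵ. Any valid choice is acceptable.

Let ϵ > 0 be given. We want δ > 0 such that 0 < |s − 15| < δ implies |√s − √15| < ϵ.
Rationalise: √s − √15 = (s − 15)/(√s + √15), so |√s − √15| = |s − 15|/(√s + √15).
Restrict δ ≤ 15 so that |s − 15| < 15 forces s > 0, and then √s + √15 > √15.
Hence |√s − √15| < |s − 15|/√15, which is < ϵ once |s − 15| < √15·ϵ.
Take δ = min(15, √15·ϵ). If 0 < |s − 15| < δ then s > 0 and |√s − √15| < |s − 15|/√15 < ϵ.

δ = min(15, √15·ϵ)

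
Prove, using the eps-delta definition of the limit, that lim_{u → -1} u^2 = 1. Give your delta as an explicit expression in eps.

delta = min(2, eps/4)

Let eps > 0. We seek delta > 0 with 0 < |u + 1| < delta ⇒ |u^2 − 1| < eps.
Factor: u^2 − 1 = (u + 1)(u - 1), so |u^2 − 1| = |u + 1|·|u - 1|.
Impose delta ≤ 2 so that |u| < 3; then |u - 1| ≤ 4.
Hence |u^2 − 1| ≤ 4|u + 1|, which is < eps once |u + 1| < eps/4.
Take delta = min(2, eps/4). If 0 < |u + 1| < delta then both bounds hold and |u^2 − 1| ≤ 4|u + 1| < 4·(eps/4) = eps.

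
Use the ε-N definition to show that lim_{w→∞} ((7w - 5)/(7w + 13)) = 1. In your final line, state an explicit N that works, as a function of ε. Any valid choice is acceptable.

N = (18/7)/ε

Let ε > 0 be given. We seek N > 0 such that w > N implies |(7w - 5)/(7w + 13) − 1| < ε.
(7w - 5)/(7w + 13) − 1 = (7(7w - 5) − 7(7w + 13)) / (7(7w + 13)) = -126/(7(7w + 13)).
For w > 0 we have 7w + 13 > 7w, so |(7w - 5)/(7w + 13) − 1| = 126/(7(7w + 13)) < 126/(7·7w) = (18/7)/w.
Thus |(7w - 5)/(7w + 13) − 1| < ε whenever w > (18/7)/ε.
Take N = (18/7)/ε. If w > N then |(7w - 5)/(7w + 13) − 1| < (18/7)/w < ε.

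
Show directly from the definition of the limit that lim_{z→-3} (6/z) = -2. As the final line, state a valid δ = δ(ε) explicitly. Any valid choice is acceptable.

Let ε > 0 be given. We seek δ > 0 such that 0 < |z + 3| < δ implies |6/z + 2| < ε.
|6/z + 2| = 6·|-3 − z|/(3·|z|) = 6|z + 3|/(3|z|).
Require δ ≤ 3/2 so that |z| > 3 − 3/2 = 3/2, hence 3|z| > 9/2.
Then |6/z + 2| < 6|z + 3|/(9/2), which is < ε when |z + 3| < (3/4)ε.
Take δ = min(3/2, (3/4)ε). Then 0 < |z + 3| < δ gives both |z + 3| < 3/2 and |z + 3| < (3/4)ε, so |6/z + 2| < ε.

δ = min(3/2, (3/4)ε)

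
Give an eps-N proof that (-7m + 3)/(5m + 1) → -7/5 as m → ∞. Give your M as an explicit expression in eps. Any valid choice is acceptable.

Let eps > 0. For m ≥ 1, |(-7m + 3)/(5m + 1) + 7/5| = |22|/(5(5m + 1)) = 22/(5(5m + 1)).
Since 5m + 1 ≥ 5m for m ≥ 1, this is ≤ 22/(5·5m) = (22/25)/m.
So |(-7m + 3)/(5m + 1) + 7/5| < eps whenever m > (22/25)/eps.
Take M = (22/25)/eps. If m > M then |(-7m + 3)/(5m + 1) + 7/5| ≤ (22/25)/m < eps.

M = (22/25)/eps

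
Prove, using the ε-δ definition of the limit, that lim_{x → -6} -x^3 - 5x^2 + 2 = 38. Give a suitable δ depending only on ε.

δ = min(2, ε/78)

Fix ε > 0. We want δ > 0 such that 0 < |x + 6| < δ implies |(-x^3 - 5x^2 + 2) − 38| < ε.
(-x^3 - 5x^2 + 2) − 38 = -x^3 - 5x^2 - 36 = (x + 6)(-x^2 + x - 6).
So |(-x^3 - 5x^2 + 2) − 38| = |x + 6|·|-x^2 + x - 6|.
Assume first that |x + 6| < 2, so |x| < 8. Then |-x^2 + x - 6| ≤ 8^2 + 8 + 6 = 78.
Hence |(-x^3 - 5x^2 + 2) − 38| ≤ 78|x + 6| < ε provided |x + 6| < ε/78.
Take δ = min(2, ε/78). Then 0 < |x + 6| < δ gives both |x + 6| < 2 and |x + 6| < ε/78, so |(-x^3 - 5x^2 + 2) − 38| < ε.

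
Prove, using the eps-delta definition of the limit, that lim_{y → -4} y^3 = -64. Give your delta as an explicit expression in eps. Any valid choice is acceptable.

delta = min(2, eps/76)

Suppose eps > 0. We seek delta > 0 with 0 < |y + 4| < delta ⇒ |y^3 + 64| < eps.
Factor: y^3 + 64 = (y + 4)(y^2 - 4y + 16), so |y^3 + 64| = |y + 4|·|y^2 - 4y + 16|.
Impose delta ≤ 2 so that |y| < 6; then |y^2 - 4y + 16| ≤ 76.
Hence |y^3 + 64| ≤ 76|y + 4|, which is < eps once |y + 4| < eps/76.
Take delta = min(2, eps/76). If 0 < |y + 4| < delta then both bounds hold and |y^3 + 64| ≤ 76|y + 4| < 76·(eps/76) = eps.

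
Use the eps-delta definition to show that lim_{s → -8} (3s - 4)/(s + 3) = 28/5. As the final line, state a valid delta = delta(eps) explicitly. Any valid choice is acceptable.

delta = min(5/2, (25/26)eps)

Suppose eps > 0. We want delta > 0 with 0 < |s + 8| < delta ⇒ |(3s - 4)/(s + 3) − (28/5)| < eps.
Combining over a common denominator, (3s - 4)/(s + 3) − (28/5) = [(3s - 4)·(-5) − (-28)·(s + 3)] / [(-5)·(s + 3)] = 13(s + 8) / ((-5)(s + 3)).
So |(3s - 4)/(s + 3) − (28/5)| = 13|s + 8| / (5·|s + 3|).
Restrict delta ≤ 5/2. Then |s + 8| < 5/2 gives |s + 3| = |(s + 8) + (-5)| ≥ 5 − 5/2 = 5/2.
Hence |(3s - 4)/(s + 3) − (28/5)| < 13|s + 8|/(5·(5/2)) = (26/25)|s + 8|, which is < eps once |s + 8| < (25/26)eps.
Take delta = min(5/2, (25/26)eps). Then 0 < |s + 8| < delta forces both bounds, so |(3s - 4)/(s + 3) − (28/5)| < eps.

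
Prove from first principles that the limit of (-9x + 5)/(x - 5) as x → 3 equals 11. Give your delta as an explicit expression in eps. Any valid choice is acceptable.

delta = min(1, (1/20)eps)

Fix eps > 0. We want delta > 0 with 0 < |x − 3| < delta ⇒ |(-9x + 5)/(x - 5) − 11| < eps.
Combining over a common denominator, (-9x + 5)/(x - 5) − 11 = [(-9x + 5)·(-2) − (-22)·(x - 5)] / [(-2)·(x - 5)] = 40(x − 3) / ((-2)(x - 5)).
So |(-9x + 5)/(x - 5) − 11| = 40|x − 3| / (2·|x − 5|).
Restrict delta ≤ 1. Then |x − 3| < 1 gives |x − 5| = |(x − 3) + (-2)| ≥ 2 − 1 = 1.
Hence |(-9x + 5)/(x - 5) − 11| < 40|x − 3|/(2·1) = 20|x − 3|, which is < eps once |x − 3| < (1/20)eps.
Take delta = min(1, (1/20)eps). Then 0 < |x − 3| < delta forces both bounds, so |(-9x + 5)/(x - 5) − 11| < eps.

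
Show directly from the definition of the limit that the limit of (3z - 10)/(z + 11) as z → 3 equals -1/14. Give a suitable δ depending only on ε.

δ = min(7, (98/43)ε)

Suppose ε > 0. We want δ > 0 with 0 < |z − 3| < δ ⇒ |(3z - 10)/(z + 11) + 1/14| < ε.
Combining over a common denominator, (3z - 10)/(z + 11) + 1/14 = [(3z - 10)·14 − (-1)·(z + 11)] / [14·(z + 11)] = 43(z − 3) / (14(z + 11)).
So |(3z - 10)/(z + 11) + 1/14| = 43|z − 3| / (14·|z + 11|).
Require δ ≤ 7, so |z + 11| ≥ |14| − |z − 3| > 14 − 7 = 7.
Hence |(3z - 10)/(z + 11) + 1/14| < 43|z − 3|/(14·7) = (43/98)|z − 3|, which is < ε once |z − 3| < (98/43)ε.
Take δ = min(7, (98/43)ε). Then 0 < |z − 3| < δ forces both bounds, so |(3z - 10)/(z + 11) + 1/14| < ε.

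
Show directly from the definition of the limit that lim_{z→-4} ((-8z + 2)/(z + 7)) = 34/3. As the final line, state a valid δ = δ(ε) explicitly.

Fix ε > 0. We want δ > 0 with 0 < |z + 4| < δ ⇒ |(-8z + 2)/(z + 7) − (34/3)| < ε.
Combining over a common denominator, (-8z + 2)/(z + 7) − (34/3) = [(-8z + 2)·3 − 34·(z + 7)] / [3·(z + 7)] = -58(z + 4) / (3(z + 7)).
So |(-8z + 2)/(z + 7) − (34/3)| = 58|z + 4| / (3·|z + 7|).
Require δ ≤ 3/2, so |z + 7| ≥ |3| − |z + 4| > 3 − 3/2 = 3/2.
Hence |(-8z + 2)/(z + 7) − (34/3)| < 58|z + 4|/(3·(3/2)) = (116/9)|z + 4|, which is < ε once |z + 4| < (9/116)ε.
Take δ = min(3/2, (9/116)ε). Then 0 < |z + 4| < δ forces both bounds, so |(-8z + 2)/(z + 7) − (34/3)| < ε.

δ = min(3/2, (9/116)ε)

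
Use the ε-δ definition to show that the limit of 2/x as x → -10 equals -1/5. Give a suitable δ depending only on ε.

Fix ε > 0. We seek δ > 0 such that 0 < |x + 10| < δ implies |2/x + 1/5| < ε.
|2/x + 1/5| = 2·|-10 − x|/(10·|x|) = 2|x + 10|/(10|x|).
Restrict δ ≤ 5. Then |x + 10| < 5 gives |x| > 5, so 10|x| > 50.
Then |2/x + 1/5| < 2|x + 10|/50, which is < ε when |x + 10| < 25ε.
Take δ = min(5, 25ε). Then 0 < |x + 10| < δ gives both |x + 10| < 5 and |x + 10| < 25ε, so |2/x + 1/5| < ε.

δ = min(5, 25ε)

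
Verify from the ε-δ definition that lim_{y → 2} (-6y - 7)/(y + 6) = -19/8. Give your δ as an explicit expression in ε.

δ = min(4, (32/29)ε)

Suppose ε > 0. We want δ > 0 with 0 < |y − 2| < δ ⇒ |(-6y - 7)/(y + 6) + 19/8| < ε.
Combining over a common denominator, (-6y - 7)/(y + 6) + 19/8 = [(-6y - 7)·8 − (-19)·(y + 6)] / [8·(y + 6)] = -29(y − 2) / (8(y + 6)).
So |(-6y - 7)/(y + 6) + 19/8| = 29|y − 2| / (8·|y + 6|).
Require δ ≤ 4, so |y + 6| ≥ |8| − |y − 2| > 8 − 4 = 4.
Hence |(-6y - 7)/(y + 6) + 19/8| < 29|y − 2|/(8·4) = (29/32)|y − 2|, which is < ε once |y − 2| < (32/29)ε.
Take δ = min(4, (32/29)ε). Then 0 < |y − 2| < δ forces both bounds, so |(-6y - 7)/(y + 6) + 19/8| < ε.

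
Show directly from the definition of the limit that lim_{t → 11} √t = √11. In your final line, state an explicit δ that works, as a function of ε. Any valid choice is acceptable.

Fix ε > 0. We want δ > 0 such that 0 < |t − 11| < δ implies |√t − √11| < ε.
Rationalise: √t − √11 = (t − 11)/(√t + √11), so |√t − √11| = |t − 11|/(√t + √11).
Restrict δ ≤ 11 so that |t − 11| < 11 forces t > 0, and then √t + √11 > √11.
Hence |√t − √11| < |t − 11|/√11, which is < ε once |t − 11| < √11·ε.
Take δ = min(11, √11·ε). If 0 < |t − 11| < δ then t > 0 and |√t − √11| < |t − 11|/√11 < ε.

δ = min(11, √11·ε)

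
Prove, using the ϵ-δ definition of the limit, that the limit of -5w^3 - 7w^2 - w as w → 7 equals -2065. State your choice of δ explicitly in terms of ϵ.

δ = min(2, ϵ/1078)

Let ϵ > 0 be given. We want δ > 0 such that 0 < |w − 7| < δ implies |(-5w^3 - 7w^2 - w) + 2065| < ϵ.
(-5w^3 - 7w^2 - w) + 2065 = -5w^3 - 7w^2 - w + 2065 = (w − 7)(-5w^2 - 42w - 295).
So |(-5w^3 - 7w^2 - w) + 2065| = |w − 7|·|-5w^2 - 42w - 295|.
Assume first that |w − 7| < 2, so |w| < 9. Then |-5w^2 - 42w - 295| ≤ 5·9^2 + 42·9 + 295 = 1078.
Hence |(-5w^3 - 7w^2 - w) + 2065| ≤ 1078|w − 7| < ϵ provided |w − 7| < ϵ/1078.
Take δ = min(2, ϵ/1078). Then 0 < |w − 7| < δ gives both |w − 7| < 2 and |w − 7| < ϵ/1078, so |(-5w^3 - 7w^2 - w) + 2065| < ϵ.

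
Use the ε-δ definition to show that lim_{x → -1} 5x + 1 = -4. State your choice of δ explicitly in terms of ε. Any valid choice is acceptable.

Suppose ε > 0. We need δ > 0 so that 0 < |x + 1| < δ implies |(5x + 1) + 4| < ε.
|(5x + 1) + 4| = |5x + 5| = 5|x + 1|.
Thus it suffices that |x + 1| < ε/5.
Take δ = ε/5. If 0 < |x + 1| < δ then |(5x + 1) + 4| = 5|x + 1| < 5·(ε/5) = ε.

δ = ε/5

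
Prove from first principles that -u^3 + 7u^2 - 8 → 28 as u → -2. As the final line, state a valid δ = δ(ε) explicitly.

δ = min(1, ε/54)

Suppose ε > 0. We want δ > 0 such that 0 < |u + 2| < δ implies |(-u^3 + 7u^2 - 8) − 28| < ε.
(-u^3 + 7u^2 - 8) − 28 = -u^3 + 7u^2 - 36 = (u + 2)(-u^2 + 9u - 18).
So |(-u^3 + 7u^2 - 8) − 28| = |u + 2|·|-u^2 + 9u - 18|.
Require δ ≤ 1. Then |u + 2| < 1 gives |u| < 3, and by the triangle inequality |-u^2 + 9u - 18| ≤ 3^2 + 9·3 + 18 = 54.
Hence |(-u^3 + 7u^2 - 8) − 28| ≤ 54|u + 2| < ε provided |u + 2| < ε/54.
Choosing δ = min(1, ε/54) ensures both conditions, hence |(-u^3 + 7u^2 - 8) − 28| < ε.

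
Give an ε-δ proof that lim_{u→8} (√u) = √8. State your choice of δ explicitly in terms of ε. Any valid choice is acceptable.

Let ε > 0. We want δ > 0 such that 0 < |u − 8| < δ implies |√u − √8| < ε.
Rationalise: √u − √8 = (u − 8)/(√u + √8), so |√u − √8| = |u − 8|/(√u + √8).
Restrict δ ≤ 8 so that |u − 8| < 8 forces u > 0, and then √u + √8 > √8.
Hence |√u − √8| < |u − 8|/√8, which is < ε once |u − 8| < √8·ε.
Take δ = min(8, √8·ε). If 0 < |u − 8| < δ then u > 0 and |√u − √8| < |u − 8|/√8 < ε.

δ = min(8, √8·ε)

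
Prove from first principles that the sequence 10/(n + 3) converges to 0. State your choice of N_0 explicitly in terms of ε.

N_0 = 10/ε

Fix ε > 0. For n ≥ 1, |10/(n + 3) − 0| = 10/(n + 3) ≤ 10/n.
We need 10/n < ε, i.e. n > 10/ε.
Take N_0 = 10/ε. If n > N_0 then |10/(n + 3)| ≤ 10/n < ε.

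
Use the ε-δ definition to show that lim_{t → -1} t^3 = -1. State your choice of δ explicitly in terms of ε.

δ = min(2, ε/13)

Suppose ε > 0. We seek δ > 0 with 0 < |t + 1| < δ ⇒ |t^3 + 1| < ε.
Factor: t^3 + 1 = (t + 1)(t^2 - t + 1), so |t^3 + 1| = |t + 1|·|t^2 - t + 1|.
Impose δ ≤ 2 so that |t| < 3; then |t^2 - t + 1| ≤ 13.
Hence |t^3 + 1| ≤ 13|t + 1|, which is < ε once |t + 1| < ε/13.
Take δ = min(2, ε/13). If 0 < |t + 1| < δ then both bounds hold and |t^3 + 1| ≤ 13|t + 1| < 13·(ε/13) = ε.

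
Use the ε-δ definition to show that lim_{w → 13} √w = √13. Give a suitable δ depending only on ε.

Let ε > 0. We want δ > 0 such that 0 < |w − 13| < δ implies |√w − √13| < ε.
Rationalise: √w − √13 = (w − 13)/(√w + √13), so |√w − √13| = |w − 13|/(√w + √13).
Restrict δ ≤ 13 so that |w − 13| < 13 forces w > 0, and then √w + √13 > √13.
Hence |√w − √13| < |w − 13|/√13, which is < ε once |w − 13| < √13·ε.
Take δ = min(13, √13·ε). If 0 < |w − 13| < δ then w > 0 and |√w − √13| < |w − 13|/√13 < ε.

δ = min(13, √13·ε)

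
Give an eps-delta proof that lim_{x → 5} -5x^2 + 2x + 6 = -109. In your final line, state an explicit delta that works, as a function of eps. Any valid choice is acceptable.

delta = min(2, eps/58)

Fix eps > 0. We want delta > 0 such that 0 < |x − 5| < delta implies |(-5x^2 + 2x + 6) + 109| < eps.
(-5x^2 + 2x + 6) + 109 = -5x^2 + 2x + 115 = (x − 5)(-5x - 23).
So |(-5x^2 + 2x + 6) + 109| = |x − 5|·|-5x - 23|.
Assume first that |x − 5| < 2, so |x| < 7. Then |-5x - 23| ≤ 5·7 + 23 = 58.
Hence |(-5x^2 + 2x + 6) + 109| ≤ 58|x − 5| < eps provided |x − 5| < eps/58.
Take delta = min(2, eps/58). Then 0 < |x − 5| < delta gives both |x − 5| < 2 and |x − 5| < eps/58, so |(-5x^2 + 2x + 6) + 109| < eps.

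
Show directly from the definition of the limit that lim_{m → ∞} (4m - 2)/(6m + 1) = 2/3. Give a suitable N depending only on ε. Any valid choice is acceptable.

N = (4/9)/ε

Fix ε > 0. For m ≥ 1, |(4m - 2)/(6m + 1) − (2/3)| = |-16|/(6(6m + 1)) = 16/(6(6m + 1)).
Since 6m + 1 ≥ 6m for m ≥ 1, this is ≤ 16/(6·6m) = (4/9)/m.
So |(4m - 2)/(6m + 1) − (2/3)| < ε whenever m > (4/9)/ε.
Take N = (4/9)/ε. If m > N then |(4m - 2)/(6m + 1) − (2/3)| ≤ (4/9)/m < ε.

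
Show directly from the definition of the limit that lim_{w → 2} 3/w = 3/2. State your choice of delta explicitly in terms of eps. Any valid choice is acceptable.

Suppose eps > 0. We seek delta > 0 such that 0 < |w − 2| < delta implies |3/w − (3/2)| < eps.
|3/w − (3/2)| = 3·|2 − w|/(2·|w|) = 3|w − 2|/(2|w|).
Require delta ≤ 1 so that |w| > 2 − 1 = 1, hence 2|w| > 2.
Then |3/w − (3/2)| < 3|w − 2|/2, which is < eps when |w − 2| < (2/3)eps.
Take delta = min(1, (2/3)eps). Then 0 < |w − 2| < delta gives both |w − 2| < 1 and |w − 2| < (2/3)eps, so |3/w − (3/2)| < eps.

delta = min(1, (2/3)eps)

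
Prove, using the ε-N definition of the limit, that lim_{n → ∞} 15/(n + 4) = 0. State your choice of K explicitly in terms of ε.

K = 15/ε

Fix ε > 0. For n ≥ 1, |15/(n + 4) − 0| = 15/(n + 4) ≤ 15/n.
We need 15/n < ε, i.e. n > 15/ε.
Take K = 15/ε. If n > K then |15/(n + 4)| ≤ 15/n < ε.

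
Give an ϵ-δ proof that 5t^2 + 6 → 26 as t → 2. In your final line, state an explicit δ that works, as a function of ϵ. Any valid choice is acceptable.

Let ϵ > 0 be given. We want δ > 0 such that 0 < |t − 2| < δ implies |(5t^2 + 6) − 26| < ϵ.
(5t^2 + 6) − 26 = 5t^2 - 20 = (t − 2)(5t + 10).
So |(5t^2 + 6) − 26| = |t − 2|·|5t + 10|.
Require δ ≤ 1. Then |t − 2| < 1 gives |t| < 3, and by the triangle inequality |5t + 10| ≤ 5·3 + 10 = 25.
Hence |(5t^2 + 6) − 26| ≤ 25|t − 2| < ϵ provided |t − 2| < ϵ/25.
Take δ = min(1, ϵ/25). Then 0 < |t − 2| < δ gives both |t − 2| < 1 and |t − 2| < ϵ/25, so |(5t^2 + 6) − 26| < ϵ.

δ = min(1, ϵ/25)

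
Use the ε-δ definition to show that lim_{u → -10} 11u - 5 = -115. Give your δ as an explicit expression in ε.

Suppose ε > 0. We need δ > 0 so that 0 < |u + 10| < δ implies |(11u - 5) + 115| < ε.
Since (11u - 5) + 115 = 11(u + 10), we have |(11u - 5) + 115| = 11|u + 10|.
Thus it suffices that |u + 10| < ε/11.
Take δ = ε/11. If 0 < |u + 10| < δ then |(11u - 5) + 115| = 11|u + 10| < 11·(ε/11) = ε.

δ = ε/11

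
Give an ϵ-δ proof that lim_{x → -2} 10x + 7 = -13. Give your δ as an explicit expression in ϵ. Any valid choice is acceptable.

Fix ϵ > 0. We need δ > 0 so that 0 < |x + 2| < δ implies |(10x + 7) + 13| < ϵ.
Since (10x + 7) + 13 = 10(x + 2), we have |(10x + 7) + 13| = 10|x + 2|.
So 10|x + 2| < ϵ exactly when |x + 2| < ϵ/10.
Choosing δ = ϵ/10 gives |(10x + 7) + 13| = 10|x + 2| < ϵ whenever |x + 2| < δ.

δ = ϵ/10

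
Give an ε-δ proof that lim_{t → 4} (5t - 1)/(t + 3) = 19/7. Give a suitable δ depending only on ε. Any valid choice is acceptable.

δ = min(7/2, (49/32)ε)

Let ε > 0. We want δ > 0 with 0 < |t − 4| < δ ⇒ |(5t - 1)/(t + 3) − (19/7)| < ε.
Combining over a common denominator, (5t - 1)/(t + 3) − (19/7) = [(5t - 1)·7 − 19·(t + 3)] / [7·(t + 3)] = 16(t − 4) / (7(t + 3)).
So |(5t - 1)/(t + 3) − (19/7)| = 16|t − 4| / (7·|t + 3|).
Restrict δ ≤ 7/2. Then |t − 4| < 7/2 gives |t + 3| = |(t − 4) + 7| ≥ 7 − 7/2 = 7/2.
Hence |(5t - 1)/(t + 3) − (19/7)| < 16|t − 4|/(7·(7/2)) = (32/49)|t − 4|, which is < ε once |t − 4| < (49/32)ε.
Take δ = min(7/2, (49/32)ε). Then 0 < |t − 4| < δ forces both bounds, so |(5t - 1)/(t + 3) − (19/7)| < ε.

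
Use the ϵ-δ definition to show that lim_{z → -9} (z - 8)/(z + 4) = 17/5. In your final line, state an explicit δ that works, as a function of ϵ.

δ = min(5/2, (25/24)ϵ)

Let ϵ > 0 be given. We want δ > 0 with 0 < |z + 9| < δ ⇒ |(z - 8)/(z + 4) − (17/5)| < ϵ.
Combining over a common denominator, (z - 8)/(z + 4) − (17/5) = [(z - 8)·(-5) − (-17)·(z + 4)] / [(-5)·(z + 4)] = 12(z + 9) / ((-5)(z + 4)).
So |(z - 8)/(z + 4) − (17/5)| = 12|z + 9| / (5·|z + 4|).
Require δ ≤ 5/2, so |z + 4| ≥ |-5| − |z + 9| > 5 − 5/2 = 5/2.
Hence |(z - 8)/(z + 4) − (17/5)| < 12|z + 9|/(5·(5/2)) = (24/25)|z + 9|, which is < ϵ once |z + 9| < (25/24)ϵ.
Take δ = min(5/2, (25/24)ϵ). Then 0 < |z + 9| < δ forces both bounds, so |(z - 8)/(z + 4) − (17/5)| < ϵ.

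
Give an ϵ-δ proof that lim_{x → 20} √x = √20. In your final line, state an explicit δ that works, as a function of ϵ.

Fix ϵ > 0. We want δ > 0 such that 0 < |x − 20| < δ implies |√x − √20| < ϵ.
Rationalise: √x − √20 = (x − 20)/(√x + √20), so |√x − √20| = |x − 20|/(√x + √20).
Restrict δ ≤ 20 so that |x − 20| < 20 forces x > 0, and then √x + √20 > √20.
Hence |√x − √20| < |x − 20|/√20, which is < ϵ once |x − 20| < √20·ϵ.
Take δ = min(20, √20·ϵ). If 0 < |x − 20| < δ then x > 0 and |√x − √20| < |x − 20|/√20 < ϵ.

δ = min(20, √20·ϵ)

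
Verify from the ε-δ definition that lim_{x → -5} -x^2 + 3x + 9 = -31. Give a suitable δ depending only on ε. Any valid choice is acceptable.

δ = min(1, ε/14)

Let ε > 0 be given. We want δ > 0 such that 0 < |x + 5| < δ implies |(-x^2 + 3x + 9) + 31| < ε.
(-x^2 + 3x + 9) + 31 = -x^2 + 3x + 40 = (x + 5)(-x + 8).
So |(-x^2 + 3x + 9) + 31| = |x + 5|·|-x + 8|.
Require δ ≤ 1. Then |x + 5| < 1 gives |x| < 6, and by the triangle inequality |-x + 8| ≤ 6 + 8 = 14.
Hence |(-x^2 + 3x + 9) + 31| ≤ 14|x + 5| < ε provided |x + 5| < ε/14.
Take δ = min(1, ε/14). Then 0 < |x + 5| < δ gives both |x + 5| < 1 and |x + 5| < ε/14, so |(-x^2 + 3x + 9) + 31| < ε.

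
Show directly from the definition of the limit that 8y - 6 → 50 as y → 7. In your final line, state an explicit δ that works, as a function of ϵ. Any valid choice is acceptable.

Let ϵ > 0. We need δ > 0 so that 0 < |y − 7| < δ implies |(8y - 6) − 50| < ϵ.
Since (8y - 6) − 50 = 8(y − 7), we have |(8y - 6) − 50| = 8|y − 7|.
Thus it suffices that |y − 7| < ϵ/8.
Choosing δ = ϵ/8 gives |(8y - 6) − 50| = 8|y − 7| < ϵ whenever |y − 7| < δ.

δ = ϵ/8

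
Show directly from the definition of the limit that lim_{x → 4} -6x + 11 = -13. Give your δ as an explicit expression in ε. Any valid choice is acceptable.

δ = ε/6

Fix ε > 0. We need δ > 0 so that 0 < |x − 4| < δ implies |(-6x + 11) + 13| < ε.
|(-6x + 11) + 13| = |-6x + 24| = 6|x − 4|.
Thus it suffices that |x − 4| < ε/6.
Take δ = ε/6. If 0 < |x − 4| < δ then |(-6x + 11) + 13| = 6|x − 4| < 6·(ε/6) = ε.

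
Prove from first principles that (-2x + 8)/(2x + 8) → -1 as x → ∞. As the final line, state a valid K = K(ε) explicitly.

Fix ε > 0. We seek K > 0 such that x > K implies |(-2x + 8)/(2x + 8) + 1| < ε.
(-2x + 8)/(2x + 8) + 1 = (2(-2x + 8) − (-2)(2x + 8)) / (2(2x + 8)) = 32/(2(2x + 8)).
For x > 0 we have 2x + 8 > 2x, so |(-2x + 8)/(2x + 8) + 1| = 32/(2(2x + 8)) < 32/(2·2x) = 8/x.
Thus |(-2x + 8)/(2x + 8) + 1| < ε whenever x > 8/ε.
Take K = 8/ε. If x > K then |(-2x + 8)/(2x + 8) + 1| < 8/x < ε.

K = 8/ε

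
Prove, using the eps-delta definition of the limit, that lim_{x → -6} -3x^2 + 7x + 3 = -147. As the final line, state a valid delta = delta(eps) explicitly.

Suppose eps > 0. We want delta > 0 such that 0 < |x + 6| < delta implies |(-3x^2 + 7x + 3) + 147| < eps.
(-3x^2 + 7x + 3) + 147 = -3x^2 + 7x + 150 = (x + 6)(-3x + 25).
So |(-3x^2 + 7x + 3) + 147| = |x + 6|·|-3x + 25|.
Assume first that |x + 6| < 1, so |x| < 7. Then |-3x + 25| ≤ 3·7 + 25 = 46.
Hence |(-3x^2 + 7x + 3) + 147| ≤ 46|x + 6| < eps provided |x + 6| < eps/46.
Take delta = min(1, eps/46). Then 0 < |x + 6| < delta gives both |x + 6| < 1 and |x + 6| < eps/46, so |(-3x^2 + 7x + 3) + 147| < eps.

delta = min(1, eps/46)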